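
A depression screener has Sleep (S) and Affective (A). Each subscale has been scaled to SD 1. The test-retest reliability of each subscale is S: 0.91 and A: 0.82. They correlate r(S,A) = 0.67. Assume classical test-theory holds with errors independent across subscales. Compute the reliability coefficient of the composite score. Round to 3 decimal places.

Var(S+A) = 2 + 2·[0.67] = 2 + 1.34 = 3.34.
Because errors are independent across components, Cov(Tᵢ,Tⱼ) = Cov(Xᵢ,Xⱼ); the off-diagonal part of the true-score variance is the same as above.
True-score variance = [0.91 + 0.82] + 1.34 = 1.73 + 1.34 = 3.07.
Reliability = 3.07 / 3.34 = 0.919.

0.919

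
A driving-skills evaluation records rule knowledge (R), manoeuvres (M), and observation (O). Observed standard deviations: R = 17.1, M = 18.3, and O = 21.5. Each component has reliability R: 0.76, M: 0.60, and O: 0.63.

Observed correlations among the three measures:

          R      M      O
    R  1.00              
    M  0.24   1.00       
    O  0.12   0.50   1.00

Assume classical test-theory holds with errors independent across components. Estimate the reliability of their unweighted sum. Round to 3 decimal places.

Var(R+M+O) = 17.1² + 18.3² + 21.5² + 2·[17.1·18.3·0.24 + 17.1·21.5·0.12 + 18.3·21.5·0.50] = 1089.55 + 631.892 = 1721.44.
Because errors are independent across components, Cov(Tᵢ,Tⱼ) = Cov(Xᵢ,Xⱼ); the off-diagonal part of the true-score variance is the same as above.
True-score variance = [17.1²·0.76 + 18.3²·0.60 + 21.5²·0.63] + 631.892 = 714.383 + 631.892 = 1346.28.
Reliability = 1346.28 / 1721.44 = 0.782.

0.782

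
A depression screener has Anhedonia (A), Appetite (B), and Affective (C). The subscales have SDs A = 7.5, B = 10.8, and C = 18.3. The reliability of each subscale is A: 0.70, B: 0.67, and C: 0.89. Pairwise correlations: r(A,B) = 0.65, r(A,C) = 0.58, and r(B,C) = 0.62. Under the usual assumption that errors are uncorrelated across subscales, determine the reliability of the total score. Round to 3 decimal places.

Var(A+B+C) = 7.5² + 10.8² + 18.3² + 2·[7.5·10.8·0.65 + 7.5·18.3·0.58 + 10.8·18.3·0.62] = 507.78 + 509.584 = 1017.36.
Because errors are independent across components, Cov(Tᵢ,Tⱼ) = Cov(Xᵢ,Xⱼ); the off-diagonal part of the true-score variance is the same as above.
True-score variance = [7.5²·0.70 + 10.8²·0.67 + 18.3²·0.89] + 509.584 = 415.576 + 509.584 = 925.16.
Reliability = 925.16 / 1017.36 = 0.909.

0.909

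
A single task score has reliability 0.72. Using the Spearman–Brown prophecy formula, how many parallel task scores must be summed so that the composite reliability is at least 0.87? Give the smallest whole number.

3

k ≥ ρ*(1−ρ₁)/(ρ₁(1−ρ*)) = 0.87·0.28 / (0.72·0.13) = 2.603.
Smallest integer k = 3.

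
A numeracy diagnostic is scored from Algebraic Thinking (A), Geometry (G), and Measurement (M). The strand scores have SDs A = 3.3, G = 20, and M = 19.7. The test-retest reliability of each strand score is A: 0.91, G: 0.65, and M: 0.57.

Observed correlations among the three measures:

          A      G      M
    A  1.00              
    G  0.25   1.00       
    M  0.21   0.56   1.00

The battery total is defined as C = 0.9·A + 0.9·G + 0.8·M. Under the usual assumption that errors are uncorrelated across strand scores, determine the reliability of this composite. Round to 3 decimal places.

Var(C) = 0.9²·3.3² + 0.9²·20² + 0.8²·19.7² + 2·[0.81·3.3·20·0.25 + 0.72·3.3·19.7·0.21 + 0.72·20·19.7·0.56] = 581.199 + 364.111 = 945.309.
With uncorrelated errors the cross-covariances are all true-score covariance, so they carry over unchanged; only the diagonal terms shrink to ρᵢσᵢ².
True-score variance = [0.9²·3.3²·0.91 + 0.9²·20²·0.65 + 0.8²·19.7²·0.57] + 364.111 = 360.202 + 364.111 = 724.313.
Reliability = 724.313 / 945.309 = 0.766.

0.766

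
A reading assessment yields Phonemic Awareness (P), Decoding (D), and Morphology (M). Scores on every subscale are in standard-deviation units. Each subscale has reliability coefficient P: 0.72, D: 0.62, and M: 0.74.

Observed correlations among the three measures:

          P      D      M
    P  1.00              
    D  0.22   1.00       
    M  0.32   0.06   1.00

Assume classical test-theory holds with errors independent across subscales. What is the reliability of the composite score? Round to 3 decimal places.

Var(P+D+M) = 3 + 2·[0.22 + 0.32 + 0.06] = 3 + 1.2 = 4.2.
Because errors are independent across components, Cov(Tᵢ,Tⱼ) = Cov(Xᵢ,Xⱼ); the off-diagonal part of the true-score variance is the same as above.
True-score variance = [0.72 + 0.62 + 0.74] + 1.2 = 2.08 + 1.2 = 3.28.
Reliability = 3.28 / 4.2 = 0.781.

0.781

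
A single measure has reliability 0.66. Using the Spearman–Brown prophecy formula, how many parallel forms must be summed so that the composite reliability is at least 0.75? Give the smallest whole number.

2

k ≥ ρ*(1−ρ₁)/(ρ₁(1−ρ*)) = 0.75·0.34 / (0.66·0.25) = 1.545.
Smallest integer k = 2.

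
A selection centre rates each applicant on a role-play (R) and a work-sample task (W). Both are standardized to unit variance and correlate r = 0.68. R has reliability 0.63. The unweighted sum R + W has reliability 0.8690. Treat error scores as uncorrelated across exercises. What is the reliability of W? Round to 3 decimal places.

Var(R+W) = 2 + 2·0.68 = 3.360.
True-score variance = ρ_R + ρ_W + 2·0.68, so 0.8690 = (0.63 + ρ_W + 1.36) / 3.360.
ρ_W = 0.8690·3.360 − 0.63 − 1.36 = 0.930.

0.930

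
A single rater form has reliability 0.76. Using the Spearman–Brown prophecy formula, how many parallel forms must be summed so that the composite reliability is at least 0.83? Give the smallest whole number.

k ≥ ρ*(1−ρ₁)/(ρ₁(1−ρ*)) = 0.83·0.24 / (0.76·0.17) = 1.542.
Smallest integer k = 2.

2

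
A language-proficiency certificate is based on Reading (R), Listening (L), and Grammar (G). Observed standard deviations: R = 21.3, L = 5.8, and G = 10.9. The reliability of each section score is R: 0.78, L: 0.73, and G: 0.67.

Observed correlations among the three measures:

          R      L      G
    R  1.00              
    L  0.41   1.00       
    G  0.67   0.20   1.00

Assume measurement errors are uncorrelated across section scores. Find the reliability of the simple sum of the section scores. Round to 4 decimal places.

Var(R+L+G) = 21.3² + 5.8² + 10.9² + 2·[21.3·5.8·0.41 + 21.3·10.9·0.67 + 5.8·10.9·0.20] = 606.14 + 437.699 = 1043.84.
Because errors are independent across components, Cov(Tᵢ,Tⱼ) = Cov(Xᵢ,Xⱼ); the off-diagonal part of the true-score variance is the same as above.
True-score variance = [21.3²·0.78 + 5.8²·0.73 + 10.9²·0.67] + 437.699 = 458.038 + 437.699 = 895.737.
Reliability = 895.737 / 1043.84 = 0.8581.

0.8581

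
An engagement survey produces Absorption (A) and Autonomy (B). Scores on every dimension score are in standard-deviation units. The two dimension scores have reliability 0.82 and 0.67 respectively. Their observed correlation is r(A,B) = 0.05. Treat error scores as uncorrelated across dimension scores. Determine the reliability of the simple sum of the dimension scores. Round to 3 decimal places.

0.757

Var(A+B) = 2 + 2·[0.05] = 2 + 0.1 = 2.1.
Because errors are independent across components, Cov(Tᵢ,Tⱼ) = Cov(Xᵢ,Xⱼ); the off-diagonal part of the true-score variance is the same as above.
True-score variance = [0.82 + 0.67] + 0.1 = 1.49 + 0.1 = 1.59.
Reliability = 1.59 / 2.1 = 0.757.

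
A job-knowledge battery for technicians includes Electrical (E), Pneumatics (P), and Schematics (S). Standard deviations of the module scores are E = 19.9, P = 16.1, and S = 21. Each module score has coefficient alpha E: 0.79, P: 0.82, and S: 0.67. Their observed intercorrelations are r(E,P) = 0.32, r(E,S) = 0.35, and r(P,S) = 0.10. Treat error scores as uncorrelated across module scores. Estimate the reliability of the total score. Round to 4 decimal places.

Var(E+P+S) = 19.9² + 16.1² + 21² + 2·[19.9·16.1·0.32 + 19.9·21·0.35 + 16.1·21·0.10] = 1096.22 + 565.2 = 1661.42.
With uncorrelated errors the cross-covariances are all true-score covariance, so they carry over unchanged; only the diagonal terms shrink to ρᵢσᵢ².
True-score variance = [19.9²·0.79 + 16.1²·0.82 + 21²·0.67] + 565.2 = 820.87 + 565.2 = 1386.07.
Reliability = 1386.07 / 1661.42 = 0.8343.

0.8343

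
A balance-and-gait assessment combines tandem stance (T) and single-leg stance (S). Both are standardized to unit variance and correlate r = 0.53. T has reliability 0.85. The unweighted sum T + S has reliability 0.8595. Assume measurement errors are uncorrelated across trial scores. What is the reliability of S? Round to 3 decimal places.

0.720

Var(T+S) = 2 + 2·0.53 = 3.060.
True-score variance = ρ_T + ρ_S + 2·0.53, so 0.8595 = (0.85 + ρ_S + 1.06) / 3.060.
ρ_S = 0.8595·3.060 − 0.85 − 1.06 = 0.720.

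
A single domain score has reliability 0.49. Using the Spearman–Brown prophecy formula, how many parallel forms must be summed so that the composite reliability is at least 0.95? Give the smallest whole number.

k ≥ ρ*(1−ρ₁)/(ρ₁(1−ρ*)) = 0.95·0.51 / (0.49·0.05) = 19.776.
Smallest integer k = 20.

20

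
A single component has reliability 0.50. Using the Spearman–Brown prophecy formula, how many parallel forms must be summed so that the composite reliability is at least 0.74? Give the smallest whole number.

k ≥ ρ*(1−ρ₁)/(ρ₁(1−ρ*)) = 0.74·0.50 / (0.50·0.26) = 2.846.
Smallest integer k = 3.

3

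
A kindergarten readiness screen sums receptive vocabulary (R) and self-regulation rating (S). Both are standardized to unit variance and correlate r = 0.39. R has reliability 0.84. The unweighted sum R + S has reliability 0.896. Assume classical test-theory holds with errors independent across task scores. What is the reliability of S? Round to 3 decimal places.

Var(R+S) = 2 + 2·0.39 = 2.780.
True-score variance = ρ_R + ρ_S + 2·0.39, so 0.896 = (0.84 + ρ_S + 0.78) / 2.780.
ρ_S = 0.896·2.780 − 0.84 − 0.78 = 0.871.

0.871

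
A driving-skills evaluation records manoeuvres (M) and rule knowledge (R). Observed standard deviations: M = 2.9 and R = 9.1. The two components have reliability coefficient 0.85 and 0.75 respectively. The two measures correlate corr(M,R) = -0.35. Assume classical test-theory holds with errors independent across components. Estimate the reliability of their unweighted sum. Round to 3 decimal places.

0.698

Var(M+R) = 2.9² + 9.1² + 2·[2.9·9.1·(-0.35)] = 91.22 − 18.473 = 72.747.
Because errors are independent across components, Cov(Tᵢ,Tⱼ) = Cov(Xᵢ,Xⱼ); the off-diagonal part of the true-score variance is the same as above.
True-score variance = [2.9²·0.85 + 9.1²·0.75] − 18.473 = 69.256 − 18.473 = 50.783.
Reliability = 50.783 / 72.747 = 0.698.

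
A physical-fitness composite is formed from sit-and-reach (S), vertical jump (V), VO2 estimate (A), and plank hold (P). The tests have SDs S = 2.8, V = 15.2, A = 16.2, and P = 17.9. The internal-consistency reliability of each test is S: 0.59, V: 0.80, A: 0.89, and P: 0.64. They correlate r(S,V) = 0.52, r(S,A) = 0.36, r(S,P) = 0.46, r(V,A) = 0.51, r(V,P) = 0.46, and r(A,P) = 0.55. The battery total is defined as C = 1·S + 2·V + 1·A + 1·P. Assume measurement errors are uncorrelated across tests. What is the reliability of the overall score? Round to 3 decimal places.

Var(C) = 2.8² + 2²·15.2² + 16.2² + 17.9² + 2·[2·2.8·15.2·0.52 + 2.8·16.2·0.36 + 2.8·17.9·0.46 + 2·15.2·16.2·0.51 + 2·15.2·17.9·0.46 + 16.2·17.9·0.55] = 1514.85 + 1489.23 = 3004.08.
Because errors are independent across components, Cov(Tᵢ,Tⱼ) = Cov(Xᵢ,Xⱼ); the off-diagonal part of the true-score variance is the same as above.
True-score variance = [2.8²·0.59 + 2²·15.2²·0.80 + 16.2²·0.89 + 17.9²·0.64] + 1489.23 = 1182.59 + 1489.23 = 2671.82.
Reliability = 2671.82 / 3004.08 = 0.889.

0.889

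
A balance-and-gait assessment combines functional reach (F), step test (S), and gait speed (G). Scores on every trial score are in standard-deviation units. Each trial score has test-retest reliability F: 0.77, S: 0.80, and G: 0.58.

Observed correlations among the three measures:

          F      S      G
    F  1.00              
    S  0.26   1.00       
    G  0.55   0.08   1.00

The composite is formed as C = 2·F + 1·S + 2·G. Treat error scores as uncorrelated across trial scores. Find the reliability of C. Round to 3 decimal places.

Var(C) = 2² + 1 + 2² + 2·[2·0.26 + 4·0.55 + 2·0.08] = 9 + 5.76 = 14.76.
With uncorrelated errors the cross-covariances are all true-score covariance, so they carry over unchanged; only the diagonal terms shrink to ρᵢσᵢ².
True-score variance = [2²·0.77 + 0.80 + 2²·0.58] + 5.76 = 6.2 + 5.76 = 11.96.
Reliability = 11.96 / 14.76 = 0.810.

0.810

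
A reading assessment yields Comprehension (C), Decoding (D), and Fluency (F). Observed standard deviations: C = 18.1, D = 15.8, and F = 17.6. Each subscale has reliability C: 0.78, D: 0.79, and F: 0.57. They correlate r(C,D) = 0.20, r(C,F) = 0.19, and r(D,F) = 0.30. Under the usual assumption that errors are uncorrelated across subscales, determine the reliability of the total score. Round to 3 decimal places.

Var(C+D+F) = 18.1² + 15.8² + 17.6² + 2·[18.1·15.8·0.20 + 18.1·17.6·0.19 + 15.8·17.6·0.30] = 887.01 + 402.293 = 1289.3.
Under uncorrelated errors the observed covariances equal the true-score covariances, so only the own-variance terms attenuate.
True-score variance = [18.1²·0.78 + 15.8²·0.79 + 17.6²·0.57] + 402.293 = 629.315 + 402.293 = 1031.61.
Reliability = 1031.61 / 1289.3 = 0.800.

0.800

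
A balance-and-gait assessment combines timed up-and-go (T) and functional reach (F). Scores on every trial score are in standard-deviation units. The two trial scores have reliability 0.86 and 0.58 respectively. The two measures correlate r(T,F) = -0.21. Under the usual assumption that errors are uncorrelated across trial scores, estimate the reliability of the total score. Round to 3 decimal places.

0.646

Var(T+F) = 2 + 2·[(-0.21)] = 2 − 0.42 = 1.58.
With uncorrelated errors the cross-covariances are all true-score covariance, so they carry over unchanged; only the diagonal terms shrink to ρᵢσᵢ².
True-score variance = [0.86 + 0.58] − 0.42 = 1.44 − 0.42 = 1.02.
Reliability = 1.02 / 1.58 = 0.646.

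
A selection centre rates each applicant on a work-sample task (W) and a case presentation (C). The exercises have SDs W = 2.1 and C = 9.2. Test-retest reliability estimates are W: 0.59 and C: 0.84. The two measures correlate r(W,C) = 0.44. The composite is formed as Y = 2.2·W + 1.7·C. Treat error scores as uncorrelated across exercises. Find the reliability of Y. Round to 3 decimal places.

0.855

Var(Y) = 2.2²·2.1² + 1.7²·9.2² + 2·[3.74·2.1·9.2·0.44] = 265.954 + 63.586 = 329.54.
Under uncorrelated errors the observed covariances equal the true-score covariances, so only the own-variance terms attenuate.
True-score variance = [2.2²·2.1²·0.59 + 1.7²·9.2²·0.84] + 63.586 = 218.065 + 63.586 = 281.651.
Reliability = 281.651 / 329.54 = 0.855.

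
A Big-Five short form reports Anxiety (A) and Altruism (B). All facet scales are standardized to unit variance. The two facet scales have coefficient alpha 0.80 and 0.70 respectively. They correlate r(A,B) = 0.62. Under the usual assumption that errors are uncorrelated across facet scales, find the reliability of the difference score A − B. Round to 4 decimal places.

Var(A−B) = 1 + 1 − 2·0.62 = 2 − 1.24 = 0.76.
Because errors are independent across components, Cov(Tᵢ,Tⱼ) = Cov(Xᵢ,Xⱼ); the off-diagonal part of the true-score variance is the same as above.
True-score variance = [0.80 + 0.70] − 1.24 = 1.5 − 1.24 = 0.26.
Reliability = 0.26 / 0.76 = 0.3421.

0.3421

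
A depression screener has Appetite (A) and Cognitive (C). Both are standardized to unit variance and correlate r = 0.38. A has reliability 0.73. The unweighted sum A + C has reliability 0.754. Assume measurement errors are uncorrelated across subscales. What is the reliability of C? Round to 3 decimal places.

0.591

Var(A+C) = 2 + 2·0.38 = 2.760.
True-score variance = ρ_A + ρ_C + 2·0.38, so 0.754 = (0.73 + ρ_C + 0.76) / 2.760.
ρ_C = 0.754·2.760 − 0.73 − 0.76 = 0.591.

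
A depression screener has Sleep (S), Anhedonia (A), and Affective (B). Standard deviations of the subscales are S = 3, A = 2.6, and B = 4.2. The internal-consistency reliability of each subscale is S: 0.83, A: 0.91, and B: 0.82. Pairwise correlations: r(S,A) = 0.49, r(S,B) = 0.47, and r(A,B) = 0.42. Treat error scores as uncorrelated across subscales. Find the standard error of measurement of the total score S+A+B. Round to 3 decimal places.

Var(total) = 33.4 + 28.6608 = 62.0608.
True-score variance = 28.0864 + 28.6608 = 56.7472, so reliability = 0.9144.
Error variance = 62.0608 − 56.7472 = 5.3136; SEM = √5.3136 = 2.305.

2.305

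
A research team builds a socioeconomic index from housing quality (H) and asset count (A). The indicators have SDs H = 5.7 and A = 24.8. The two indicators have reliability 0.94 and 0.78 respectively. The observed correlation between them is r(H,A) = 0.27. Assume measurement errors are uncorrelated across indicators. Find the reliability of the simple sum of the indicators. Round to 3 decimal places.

0.810

Var(H+A) = 5.7² + 24.8² + 2·[5.7·24.8·0.27] = 647.53 + 76.3344 = 723.864.
Under uncorrelated errors the observed covariances equal the true-score covariances, so only the own-variance terms attenuate.
True-score variance = [5.7²·0.94 + 24.8²·0.78] + 76.3344 = 510.272 + 76.3344 = 586.606.
Reliability = 586.606 / 723.864 = 0.810.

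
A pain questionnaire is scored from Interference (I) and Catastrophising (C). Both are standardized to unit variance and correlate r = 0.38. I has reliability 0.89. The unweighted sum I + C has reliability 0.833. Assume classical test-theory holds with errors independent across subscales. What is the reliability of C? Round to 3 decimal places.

Var(I+C) = 2 + 2·0.38 = 2.760.
True-score variance = ρ_I + ρ_C + 2·0.38, so 0.833 = (0.89 + ρ_C + 0.76) / 2.760.
ρ_C = 0.833·2.760 − 0.89 − 0.76 = 0.649.

0.649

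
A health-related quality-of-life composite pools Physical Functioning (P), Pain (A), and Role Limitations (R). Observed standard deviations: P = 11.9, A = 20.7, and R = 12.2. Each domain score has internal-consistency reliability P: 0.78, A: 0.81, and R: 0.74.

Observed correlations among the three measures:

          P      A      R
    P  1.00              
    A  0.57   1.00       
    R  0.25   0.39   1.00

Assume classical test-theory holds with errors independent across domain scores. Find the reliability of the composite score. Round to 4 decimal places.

Var(P+A+R) = 11.9² + 20.7² + 12.2² + 2·[11.9·20.7·0.57 + 11.9·12.2·0.25 + 20.7·12.2·0.39] = 718.94 + 550.387 = 1269.33.
Because errors are independent across components, Cov(Tᵢ,Tⱼ) = Cov(Xᵢ,Xⱼ); the off-diagonal part of the true-score variance is the same as above.
True-score variance = [11.9²·0.78 + 20.7²·0.81 + 12.2²·0.74] + 550.387 = 567.674 + 550.387 = 1118.06.
Reliability = 1118.06 / 1269.33 = 0.8808.

0.8808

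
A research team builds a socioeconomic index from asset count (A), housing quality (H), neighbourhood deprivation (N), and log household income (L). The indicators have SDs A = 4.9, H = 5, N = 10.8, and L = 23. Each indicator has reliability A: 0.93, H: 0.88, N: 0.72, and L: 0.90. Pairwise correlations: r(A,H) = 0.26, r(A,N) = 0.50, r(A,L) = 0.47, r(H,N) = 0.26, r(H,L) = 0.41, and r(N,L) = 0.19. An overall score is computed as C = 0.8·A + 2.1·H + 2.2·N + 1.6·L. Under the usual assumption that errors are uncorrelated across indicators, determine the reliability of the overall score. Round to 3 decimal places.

0.900

Var(C) = 0.8²·4.9² + 2.1²·5² + 2.2²·10.8² + 1.6²·23² + 2·[1.68·4.9·5·0.26 + 1.76·4.9·10.8·0.50 + 1.28·4.9·23·0.47 + 4.62·5·10.8·0.26 + 3.36·5·23·0.41 + 3.52·10.8·23·0.19] = 2044.39 + 1028.98 = 3073.37.
With uncorrelated errors the cross-covariances are all true-score covariance, so they carry over unchanged; only the diagonal terms shrink to ρᵢσᵢ².
True-score variance = [0.8²·4.9²·0.93 + 2.1²·5²·0.88 + 2.2²·10.8²·0.72 + 1.6²·23²·0.90] + 1028.98 = 1736.59 + 1028.98 = 2765.57.
Reliability = 2765.57 / 3073.37 = 0.900.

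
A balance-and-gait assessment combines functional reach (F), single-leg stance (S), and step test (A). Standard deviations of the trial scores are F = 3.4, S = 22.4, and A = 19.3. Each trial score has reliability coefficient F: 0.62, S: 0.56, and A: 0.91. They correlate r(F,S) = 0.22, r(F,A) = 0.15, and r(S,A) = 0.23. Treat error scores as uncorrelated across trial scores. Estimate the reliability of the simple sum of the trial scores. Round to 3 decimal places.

0.773

Var(F+S+A) = 3.4² + 22.4² + 19.3² + 2·[3.4·22.4·0.22 + 3.4·19.3·0.15 + 22.4·19.3·0.23] = 885.81 + 252.064 = 1137.87.
Under uncorrelated errors the observed covariances equal the true-score covariances, so only the own-variance terms attenuate.
True-score variance = [3.4²·0.62 + 22.4²·0.56 + 19.3²·0.91] + 252.064 = 627.119 + 252.064 = 879.182.
Reliability = 879.182 / 1137.87 = 0.773.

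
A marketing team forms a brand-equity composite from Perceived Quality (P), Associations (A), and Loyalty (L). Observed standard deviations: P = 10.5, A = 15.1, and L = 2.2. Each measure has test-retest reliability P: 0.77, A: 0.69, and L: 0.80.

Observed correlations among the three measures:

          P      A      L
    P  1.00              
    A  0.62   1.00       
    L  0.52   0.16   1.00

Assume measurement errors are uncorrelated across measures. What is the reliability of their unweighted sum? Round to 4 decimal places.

0.8311

Var(P+A+L) = 10.5² + 15.1² + 2.2² + 2·[10.5·15.1·0.62 + 10.5·2.2·0.52 + 15.1·2.2·0.16] = 343.1 + 231.256 = 574.356.
With uncorrelated errors the cross-covariances are all true-score covariance, so they carry over unchanged; only the diagonal terms shrink to ρᵢσᵢ².
True-score variance = [10.5²·0.77 + 15.1²·0.69 + 2.2²·0.80] + 231.256 = 246.091 + 231.256 = 477.348.
Reliability = 477.348 / 574.356 = 0.8311.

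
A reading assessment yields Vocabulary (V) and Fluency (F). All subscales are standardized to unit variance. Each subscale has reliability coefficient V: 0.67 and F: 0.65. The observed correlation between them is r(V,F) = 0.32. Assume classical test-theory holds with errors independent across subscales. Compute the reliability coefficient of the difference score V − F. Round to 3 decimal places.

0.500

Var(V−F) = 1 + 1 − 2·0.32 = 2 − 0.64 = 1.36.
Because errors are independent across components, Cov(Tᵢ,Tⱼ) = Cov(Xᵢ,Xⱼ); the off-diagonal part of the true-score variance is the same as above.
True-score variance = [0.67 + 0.65] − 0.64 = 1.32 − 0.64 = 0.68.
Reliability = 0.68 / 1.36 = 0.500.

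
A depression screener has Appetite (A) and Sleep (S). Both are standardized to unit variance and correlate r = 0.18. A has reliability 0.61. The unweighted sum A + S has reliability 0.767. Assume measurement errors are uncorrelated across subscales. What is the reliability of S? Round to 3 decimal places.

0.840

Var(A+S) = 2 + 2·0.18 = 2.360.
True-score variance = ρ_A + ρ_S + 2·0.18, so 0.767 = (0.61 + ρ_S + 0.36) / 2.360.
ρ_S = 0.767·2.360 − 0.61 − 0.36 = 0.840.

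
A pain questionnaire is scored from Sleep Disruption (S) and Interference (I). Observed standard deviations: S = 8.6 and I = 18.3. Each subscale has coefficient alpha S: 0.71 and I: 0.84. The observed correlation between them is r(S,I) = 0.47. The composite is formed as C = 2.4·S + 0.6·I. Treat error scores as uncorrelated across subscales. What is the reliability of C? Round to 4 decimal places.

0.8120

Var(C) = 2.4²·8.6² + 0.6²·18.3² + 2·[1.44·8.6·18.3·0.47] = 546.57 + 213.03 = 759.6.
Because errors are independent across components, Cov(Tᵢ,Tⱼ) = Cov(Xᵢ,Xⱼ); the off-diagonal part of the true-score variance is the same as above.
True-score variance = [2.4²·8.6²·0.71 + 0.6²·18.3²·0.84] + 213.03 = 403.738 + 213.03 = 616.767.
Reliability = 616.767 / 759.6 = 0.8120.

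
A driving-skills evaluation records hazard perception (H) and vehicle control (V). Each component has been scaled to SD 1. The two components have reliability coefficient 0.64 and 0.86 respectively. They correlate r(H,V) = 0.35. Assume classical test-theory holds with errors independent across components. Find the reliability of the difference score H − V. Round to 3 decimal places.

Var(H−V) = 1 + 1 − 2·0.35 = 2 − 0.7 = 1.3.
Because errors are independent across components, Cov(Tᵢ,Tⱼ) = Cov(Xᵢ,Xⱼ); the off-diagonal part of the true-score variance is the same as above.
True-score variance = [0.64 + 0.86] − 0.7 = 1.5 − 0.7 = 0.8.
Reliability = 0.8 / 1.3 = 0.615.

0.615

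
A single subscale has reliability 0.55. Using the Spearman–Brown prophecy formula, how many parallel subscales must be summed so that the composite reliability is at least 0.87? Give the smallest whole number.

6

k ≥ ρ*(1−ρ₁)/(ρ₁(1−ρ*)) = 0.87·0.45 / (0.55·0.13) = 5.476.
Smallest integer k = 6.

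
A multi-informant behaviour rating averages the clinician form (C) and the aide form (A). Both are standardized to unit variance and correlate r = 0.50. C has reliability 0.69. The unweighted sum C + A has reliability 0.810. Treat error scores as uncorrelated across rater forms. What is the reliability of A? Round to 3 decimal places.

0.740

Var(C+A) = 2 + 2·0.50 = 3.000.
True-score variance = ρ_C + ρ_A + 2·0.50, so 0.810 = (0.69 + ρ_A + 1.00) / 3.000.
ρ_A = 0.810·3.000 − 0.69 − 1.00 = 0.740.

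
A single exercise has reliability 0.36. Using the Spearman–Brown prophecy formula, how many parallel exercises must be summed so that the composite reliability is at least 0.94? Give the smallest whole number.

28

k ≥ ρ*(1−ρ₁)/(ρ₁(1−ρ*)) = 0.94·0.64 / (0.36·0.06) = 27.852.
Smallest integer k = 28.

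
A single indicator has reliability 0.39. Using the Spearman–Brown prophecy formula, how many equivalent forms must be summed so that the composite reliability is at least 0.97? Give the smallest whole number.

51

k ≥ ρ*(1−ρ₁)/(ρ₁(1−ρ*)) = 0.97·0.61 / (0.39·0.03) = 50.573.
Smallest integer k = 51.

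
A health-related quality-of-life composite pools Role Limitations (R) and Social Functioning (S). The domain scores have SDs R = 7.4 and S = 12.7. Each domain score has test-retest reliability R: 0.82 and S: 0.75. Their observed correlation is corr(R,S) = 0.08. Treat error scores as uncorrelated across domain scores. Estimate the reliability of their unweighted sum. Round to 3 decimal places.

0.783

Var(R+S) = 7.4² + 12.7² + 2·[7.4·12.7·0.08] = 216.05 + 15.0368 = 231.087.
Because errors are independent across components, Cov(Tᵢ,Tⱼ) = Cov(Xᵢ,Xⱼ); the off-diagonal part of the true-score variance is the same as above.
True-score variance = [7.4²·0.82 + 12.7²·0.75] + 15.0368 = 165.871 + 15.0368 = 180.907.
Reliability = 180.907 / 231.087 = 0.783.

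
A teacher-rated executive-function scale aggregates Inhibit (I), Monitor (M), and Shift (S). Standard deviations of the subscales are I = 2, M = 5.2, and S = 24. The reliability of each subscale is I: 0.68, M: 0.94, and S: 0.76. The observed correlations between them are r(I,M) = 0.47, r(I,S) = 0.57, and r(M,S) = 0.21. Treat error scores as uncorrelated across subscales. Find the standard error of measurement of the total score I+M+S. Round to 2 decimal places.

11.88

Var(total) = 607.04 + 116.912 = 723.952.
True-score variance = 465.898 + 116.912 = 582.81, so reliability = 0.8050.
Error variance = 723.952 − 582.81 = 141.142; SEM = √141.142 = 11.88.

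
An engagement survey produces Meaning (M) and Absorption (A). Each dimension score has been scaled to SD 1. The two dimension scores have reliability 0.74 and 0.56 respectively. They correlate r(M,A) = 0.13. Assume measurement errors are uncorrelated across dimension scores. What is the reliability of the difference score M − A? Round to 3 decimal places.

0.598

Var(M−A) = 1 + 1 − 2·0.13 = 2 − 0.26 = 1.74.
Under uncorrelated errors the observed covariances equal the true-score covariances, so only the own-variance terms attenuate.
True-score variance = [0.74 + 0.56] − 0.26 = 1.3 − 0.26 = 1.04.
Reliability = 1.04 / 1.74 = 0.598.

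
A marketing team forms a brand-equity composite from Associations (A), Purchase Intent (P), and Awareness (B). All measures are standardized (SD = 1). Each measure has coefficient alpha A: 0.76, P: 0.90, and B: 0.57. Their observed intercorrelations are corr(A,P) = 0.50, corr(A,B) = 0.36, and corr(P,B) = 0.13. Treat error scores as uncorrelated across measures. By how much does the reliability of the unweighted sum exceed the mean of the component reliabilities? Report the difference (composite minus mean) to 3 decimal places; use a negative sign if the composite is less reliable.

0.102

Var(sum) = 3 + 1.98 = 4.98; true-score variance = 2.23 + 1.98 = 4.21; composite reliability = 0.8454.
Mean component reliability = 0.7433.
Difference = 0.8454 − 0.7433 = 0.102.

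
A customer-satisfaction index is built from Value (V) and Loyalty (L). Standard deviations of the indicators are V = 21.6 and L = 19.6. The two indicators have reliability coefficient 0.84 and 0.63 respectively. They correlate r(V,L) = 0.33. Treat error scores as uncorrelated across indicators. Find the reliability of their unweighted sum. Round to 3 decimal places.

Var(V+L) = 21.6² + 19.6² + 2·[21.6·19.6·0.33] = 850.72 + 279.418 = 1130.14.
Because errors are independent across components, Cov(Tᵢ,Tⱼ) = Cov(Xᵢ,Xⱼ); the off-diagonal part of the true-score variance is the same as above.
True-score variance = [21.6²·0.84 + 19.6²·0.63] + 279.418 = 633.931 + 279.418 = 913.349.
Reliability = 913.349 / 1130.14 = 0.808.

0.808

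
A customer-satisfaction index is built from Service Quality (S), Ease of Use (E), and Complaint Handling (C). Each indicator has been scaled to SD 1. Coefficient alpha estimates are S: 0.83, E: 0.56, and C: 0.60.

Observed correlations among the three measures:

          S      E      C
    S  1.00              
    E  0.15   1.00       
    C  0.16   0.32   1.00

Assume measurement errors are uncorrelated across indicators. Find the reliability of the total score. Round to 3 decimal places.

0.763

Var(S+E+C) = 3 + 2·[0.15 + 0.16 + 0.32] = 3 + 1.26 = 4.26.
With uncorrelated errors the cross-covariances are all true-score covariance, so they carry over unchanged; only the diagonal terms shrink to ρᵢσᵢ².
True-score variance = [0.83 + 0.56 + 0.60] + 1.26 = 1.99 + 1.26 = 3.25.
Reliability = 3.25 / 4.26 = 0.763.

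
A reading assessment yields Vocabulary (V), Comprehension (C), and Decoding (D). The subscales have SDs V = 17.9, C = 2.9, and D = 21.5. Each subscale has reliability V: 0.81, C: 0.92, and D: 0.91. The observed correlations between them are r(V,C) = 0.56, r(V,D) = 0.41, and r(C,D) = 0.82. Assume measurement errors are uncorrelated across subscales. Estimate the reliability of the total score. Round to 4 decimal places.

0.9186

Var(V+C+D) = 17.9² + 2.9² + 21.5² + 2·[17.9·2.9·0.56 + 17.9·21.5·0.41 + 2.9·21.5·0.82] = 791.07 + 475.97 = 1267.04.
With uncorrelated errors the cross-covariances are all true-score covariance, so they carry over unchanged; only the diagonal terms shrink to ρᵢσᵢ².
True-score variance = [17.9²·0.81 + 2.9²·0.92 + 21.5²·0.91] + 475.97 = 687.917 + 475.97 = 1163.89.
Reliability = 1163.89 / 1267.04 = 0.9186.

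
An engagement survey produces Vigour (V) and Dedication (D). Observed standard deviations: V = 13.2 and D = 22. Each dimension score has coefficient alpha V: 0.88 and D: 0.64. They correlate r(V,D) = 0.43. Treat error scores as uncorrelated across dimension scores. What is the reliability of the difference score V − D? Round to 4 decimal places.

0.5223

Var(V−D) = 13.2² + 22² − 2·13.2·22·0.43 = 658.24 − 249.744 = 408.496.
Because errors are independent across components, Cov(Tᵢ,Tⱼ) = Cov(Xᵢ,Xⱼ); the off-diagonal part of the true-score variance is the same as above.
True-score variance = [13.2²·0.88 + 22²·0.64] − 249.744 = 463.091 − 249.744 = 213.347.
Reliability = 213.347 / 408.496 = 0.5223.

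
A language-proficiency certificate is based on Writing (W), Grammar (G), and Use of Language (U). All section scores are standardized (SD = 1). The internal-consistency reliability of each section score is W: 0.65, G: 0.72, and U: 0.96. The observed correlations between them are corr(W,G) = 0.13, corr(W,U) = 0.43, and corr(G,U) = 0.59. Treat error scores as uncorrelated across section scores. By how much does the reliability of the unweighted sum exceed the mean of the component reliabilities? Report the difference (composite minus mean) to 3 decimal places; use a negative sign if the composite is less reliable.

0.097

Var(sum) = 3 + 2.3 = 5.3; true-score variance = 2.33 + 2.3 = 4.63; composite reliability = 0.8736.
Mean component reliability = 0.7767.
Difference = 0.8736 − 0.7767 = 0.097.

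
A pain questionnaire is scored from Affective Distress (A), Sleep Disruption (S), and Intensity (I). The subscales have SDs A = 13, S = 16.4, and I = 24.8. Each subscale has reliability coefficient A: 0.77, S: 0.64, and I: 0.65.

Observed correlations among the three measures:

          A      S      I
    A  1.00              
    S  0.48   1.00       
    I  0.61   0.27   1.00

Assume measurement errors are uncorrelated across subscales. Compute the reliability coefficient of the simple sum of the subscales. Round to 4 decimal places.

0.8124

Var(A+S+I) = 13² + 16.4² + 24.8² + 2·[13·16.4·0.48 + 13·24.8·0.61 + 16.4·24.8·0.27] = 1053 + 817.629 = 1870.63.
Because errors are independent across components, Cov(Tᵢ,Tⱼ) = Cov(Xᵢ,Xⱼ); the off-diagonal part of the true-score variance is the same as above.
True-score variance = [13²·0.77 + 16.4²·0.64 + 24.8²·0.65] + 817.629 = 702.04 + 817.629 = 1519.67.
Reliability = 1519.67 / 1870.63 = 0.8124.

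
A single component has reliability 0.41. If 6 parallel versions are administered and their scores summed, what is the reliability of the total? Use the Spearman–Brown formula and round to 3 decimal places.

0.807

ρ_k = kρ / (1 + (k−1)ρ) = 6·0.41 / (1 + 5·0.41) = 2.460 / 3.050 = 0.807.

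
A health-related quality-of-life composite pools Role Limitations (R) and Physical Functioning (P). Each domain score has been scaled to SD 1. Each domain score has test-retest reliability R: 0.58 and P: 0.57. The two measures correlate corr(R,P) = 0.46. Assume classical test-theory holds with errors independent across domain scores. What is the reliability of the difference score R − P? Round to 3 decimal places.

0.213

Var(R−P) = 1 + 1 − 2·0.46 = 2 − 0.92 = 1.08.
Because errors are independent across components, Cov(Tᵢ,Tⱼ) = Cov(Xᵢ,Xⱼ); the off-diagonal part of the true-score variance is the same as above.
True-score variance = [0.58 + 0.57] − 0.92 = 1.15 − 0.92 = 0.23.
Reliability = 0.23 / 1.08 = 0.213.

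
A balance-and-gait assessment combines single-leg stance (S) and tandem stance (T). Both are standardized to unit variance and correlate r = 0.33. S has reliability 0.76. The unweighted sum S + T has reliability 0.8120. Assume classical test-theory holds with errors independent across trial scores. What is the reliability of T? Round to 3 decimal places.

Var(S+T) = 2 + 2·0.33 = 2.660.
True-score variance = ρ_S + ρ_T + 2·0.33, so 0.8120 = (0.76 + ρ_T + 0.66) / 2.660.
ρ_T = 0.8120·2.660 − 0.76 − 0.66 = 0.740.

0.740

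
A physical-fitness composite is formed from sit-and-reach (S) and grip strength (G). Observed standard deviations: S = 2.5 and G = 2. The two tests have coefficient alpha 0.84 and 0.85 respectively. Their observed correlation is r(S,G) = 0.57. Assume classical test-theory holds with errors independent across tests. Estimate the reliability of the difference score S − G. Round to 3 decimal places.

Var(S−G) = 2.5² + 2² − 2·2.5·2·0.57 = 10.25 − 5.7 = 4.55.
Because errors are independent across components, Cov(Tᵢ,Tⱼ) = Cov(Xᵢ,Xⱼ); the off-diagonal part of the true-score variance is the same as above.
True-score variance = [2.5²·0.84 + 2²·0.85] − 5.7 = 8.65 − 5.7 = 2.95.
Reliability = 2.95 / 4.55 = 0.648.

0.648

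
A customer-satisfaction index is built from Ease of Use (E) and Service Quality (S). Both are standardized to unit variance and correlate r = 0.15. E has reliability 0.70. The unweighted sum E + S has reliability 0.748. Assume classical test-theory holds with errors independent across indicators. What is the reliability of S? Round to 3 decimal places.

Var(E+S) = 2 + 2·0.15 = 2.300.
True-score variance = ρ_E + ρ_S + 2·0.15, so 0.748 = (0.70 + ρ_S + 0.30) / 2.300.
ρ_S = 0.748·2.300 − 0.70 − 0.30 = 0.720.

0.720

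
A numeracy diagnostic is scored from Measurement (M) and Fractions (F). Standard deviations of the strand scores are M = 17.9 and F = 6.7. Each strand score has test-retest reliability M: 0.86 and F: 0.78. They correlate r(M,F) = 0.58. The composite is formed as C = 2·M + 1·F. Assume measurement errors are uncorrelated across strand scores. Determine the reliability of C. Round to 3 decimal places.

0.882

Var(C) = 2²·17.9² + 6.7² + 2·[2·17.9·6.7·0.58] = 1326.53 + 278.238 = 1604.77.
With uncorrelated errors the cross-covariances are all true-score covariance, so they carry over unchanged; only the diagonal terms shrink to ρᵢσᵢ².
True-score variance = [2²·17.9²·0.86 + 6.7²·0.78] + 278.238 = 1137.22 + 278.238 = 1415.46.
Reliability = 1415.46 / 1604.77 = 0.882.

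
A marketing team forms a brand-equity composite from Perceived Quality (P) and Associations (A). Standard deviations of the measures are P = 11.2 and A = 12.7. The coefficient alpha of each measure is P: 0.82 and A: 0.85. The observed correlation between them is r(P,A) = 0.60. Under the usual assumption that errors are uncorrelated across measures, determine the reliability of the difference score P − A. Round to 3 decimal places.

Var(P−A) = 11.2² + 12.7² − 2·11.2·12.7·0.60 = 286.73 − 170.688 = 116.042.
With uncorrelated errors the cross-covariances are all true-score covariance, so they carry over unchanged; only the diagonal terms shrink to ρᵢσᵢ².
True-score variance = [11.2²·0.82 + 12.7²·0.85] − 170.688 = 239.957 − 170.688 = 69.2693.
Reliability = 69.2693 / 116.042 = 0.597.

0.597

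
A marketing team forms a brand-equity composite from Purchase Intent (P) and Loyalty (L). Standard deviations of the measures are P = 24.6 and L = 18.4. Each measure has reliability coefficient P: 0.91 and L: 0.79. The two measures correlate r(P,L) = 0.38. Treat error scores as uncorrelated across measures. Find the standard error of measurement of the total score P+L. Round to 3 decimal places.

11.205

Var(total) = 943.72 + 344.006 = 1287.73.
True-score variance = 818.158 + 344.006 = 1162.16, so reliability = 0.9025.
Error variance = 1287.73 − 1162.16 = 125.562; SEM = √125.562 = 11.205.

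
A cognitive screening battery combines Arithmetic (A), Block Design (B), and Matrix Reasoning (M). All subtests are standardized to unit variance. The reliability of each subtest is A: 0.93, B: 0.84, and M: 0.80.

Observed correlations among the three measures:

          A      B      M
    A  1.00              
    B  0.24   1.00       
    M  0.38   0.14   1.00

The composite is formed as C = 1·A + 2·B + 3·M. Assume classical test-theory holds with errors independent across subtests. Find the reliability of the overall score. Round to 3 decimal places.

0.867

Var(C) = 1 + 2² + 3² + 2·[2·0.24 + 3·0.38 + 6·0.14] = 14 + 4.92 = 18.92.
Because errors are independent across components, Cov(Tᵢ,Tⱼ) = Cov(Xᵢ,Xⱼ); the off-diagonal part of the true-score variance is the same as above.
True-score variance = [0.93 + 2²·0.84 + 3²·0.80] + 4.92 = 11.49 + 4.92 = 16.41.
Reliability = 16.41 / 18.92 = 0.867.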